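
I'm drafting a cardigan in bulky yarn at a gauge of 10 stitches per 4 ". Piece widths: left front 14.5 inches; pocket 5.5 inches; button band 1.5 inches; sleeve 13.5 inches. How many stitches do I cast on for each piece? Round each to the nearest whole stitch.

Rate = 10/4 = 2.5 sts per in.
left front: 14.5 × 2.5 = 36.25 → 36.
pocket: 5.5 × 2.5 = 13.75 → 14.
button band: 1.5 × 2.5 = 3.75 → 4.
sleeve: 13.5 × 2.5 = 33.75 → 34.

left front 36; pocket 14; button band 4; sleeve 34.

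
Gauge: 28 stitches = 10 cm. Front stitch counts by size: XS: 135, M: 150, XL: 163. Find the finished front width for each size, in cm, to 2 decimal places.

28/10 = 2.8 sts per cm.
XS: 135 / 2.8 = 48.214 → 48.21 cm.
M: 150 / 2.8 = 53.571 → 53.57 cm.
XL: 163 / 2.8 = 58.214 → 58.21 cm.

XS 48.21 cm; M 53.57 cm; XL 58.21 cm.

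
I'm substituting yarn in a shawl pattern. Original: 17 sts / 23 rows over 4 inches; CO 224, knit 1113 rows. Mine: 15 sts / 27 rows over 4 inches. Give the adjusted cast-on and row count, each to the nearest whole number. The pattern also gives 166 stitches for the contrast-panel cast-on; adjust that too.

Cast on 198 stitches; work 1307 rows; contrast-panel cast-on 146 stitches.

Stitches: 224 × 15/17 = 197.65 → 198.
Rows: 1113 × 27/23 = 1306.57 → 1307.
contrast-panel cast-on: 166 × 15/17 = 146.47 → 146.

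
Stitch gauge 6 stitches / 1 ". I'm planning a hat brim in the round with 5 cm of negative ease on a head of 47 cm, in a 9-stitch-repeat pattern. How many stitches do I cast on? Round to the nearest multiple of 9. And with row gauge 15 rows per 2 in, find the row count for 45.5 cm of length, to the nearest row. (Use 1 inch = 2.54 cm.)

Cast on 99 stitches; work 134 rows.

Finished = 47 − 5 = 42 cm.
42 cm × 1/2.54 = 16.54 inches.
6/1 = 6 sts per in; 16.54 × 6 = 99.21 sts.
Nearest multiple of 9 → 99.
45.5 cm = 17.91 inches; × 7.5 = 134.35 → 134 rows.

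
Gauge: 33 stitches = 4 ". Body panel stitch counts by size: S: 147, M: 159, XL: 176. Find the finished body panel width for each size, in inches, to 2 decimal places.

S 17.82 inches; M 19.27 inches; XL 21.33 inches.

33/4 = 8.25 sts per in.
S: 147 / 8.25 = 17.818 → 17.82 in.
M: 159 / 8.25 = 19.273 → 19.27 in.
XL: 176 / 8.25 = 21.333 → 21.33 in.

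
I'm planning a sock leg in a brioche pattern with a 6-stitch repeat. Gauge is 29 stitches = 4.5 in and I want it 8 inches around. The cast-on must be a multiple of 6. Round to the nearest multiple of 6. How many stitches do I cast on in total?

Cast on 54 stitches.

29 / 4.5 = 6.444 sts per inch.
8 × 6.444 = 51.56 sts.
Nearest multiple of 6: 54.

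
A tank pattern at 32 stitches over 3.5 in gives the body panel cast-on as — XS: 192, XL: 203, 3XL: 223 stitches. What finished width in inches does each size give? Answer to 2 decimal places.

32/3.5 = 9.143 sts per in.
XS: 192 / 9.143 = 21.000 → 21.00 in.
XL: 203 / 9.143 = 22.203 → 22.20 in.
3XL: 223 / 9.143 = 24.391 → 24.39 in.

XS 21.00 inches; XL 22.20 inches; 3XL 24.39 inches.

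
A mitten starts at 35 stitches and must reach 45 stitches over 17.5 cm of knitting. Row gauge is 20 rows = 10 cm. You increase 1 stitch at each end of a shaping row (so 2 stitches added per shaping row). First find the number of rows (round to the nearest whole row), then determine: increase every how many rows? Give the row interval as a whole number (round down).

Rows = 17.5 × 2 = 35.0 → 35 rows.
Stitches to add: 10 → 5 shaping rows (at 2 st each).
35 / 5 = 7.00 → every 7 rows.

Increase every 7th row.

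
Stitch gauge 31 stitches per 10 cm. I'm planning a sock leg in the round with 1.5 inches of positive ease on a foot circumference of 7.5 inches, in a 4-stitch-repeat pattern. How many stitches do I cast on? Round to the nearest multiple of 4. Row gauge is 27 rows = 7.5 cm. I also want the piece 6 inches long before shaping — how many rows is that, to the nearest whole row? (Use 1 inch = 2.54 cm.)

Finished = 7.5 + 1.5 = 9 inches.
9 inches × 2.54 = 22.86 cm.
31/10 = 3.1 sts per cm; 22.86 × 3.1 = 70.87 sts.
Nearest multiple of 4 → 72.
6 inches = 15.24 cm; × 3.6 = 54.86 → 55 rows.

Cast on 72 stitches; work 55 rows.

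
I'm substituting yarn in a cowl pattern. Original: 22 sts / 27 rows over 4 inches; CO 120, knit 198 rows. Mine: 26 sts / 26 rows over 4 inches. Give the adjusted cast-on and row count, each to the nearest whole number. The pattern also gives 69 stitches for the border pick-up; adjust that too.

Stitches: 120 × 26/22 = 141.82 → 142.
Rows: 198 × 26/27 = 190.67 → 191.
border pick-up: 69 × 26/22 = 81.55 → 82.

Cast on 142 stitches; work 191 rows; border pick-up 82 stitches.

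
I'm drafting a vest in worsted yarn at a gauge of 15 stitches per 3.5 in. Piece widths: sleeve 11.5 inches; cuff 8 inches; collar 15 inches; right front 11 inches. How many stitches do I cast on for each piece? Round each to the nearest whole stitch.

Rate = 15/3.5 = 4.286 sts per in.
sleeve: 11.5 × 4.286 = 49.29 → 49.
cuff: 8 × 4.286 = 34.29 → 34.
collar: 15 × 4.286 = 64.29 → 64.
right front: 11 × 4.286 = 47.14 → 47.

sleeve 49; cuff 34; collar 64; right front 47.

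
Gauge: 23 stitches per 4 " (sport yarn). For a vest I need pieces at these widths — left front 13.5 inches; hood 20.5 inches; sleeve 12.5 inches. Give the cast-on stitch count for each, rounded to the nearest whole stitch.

left front 78; hood 118; sleeve 72.

Rate = 23/4 = 5.75 sts per in.
left front: 13.5 × 5.75 = 77.62 → 78.
hood: 20.5 × 5.75 = 117.88 → 118.
sleeve: 12.5 × 5.75 = 71.88 → 72.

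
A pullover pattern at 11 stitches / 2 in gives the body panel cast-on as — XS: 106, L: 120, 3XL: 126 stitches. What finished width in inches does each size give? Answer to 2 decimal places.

11/2 = 5.5 sts per in.
XS: 106 / 5.5 = 19.273 → 19.27 in.
L: 120 / 5.5 = 21.818 → 21.82 in.
3XL: 126 / 5.5 = 22.909 → 22.91 in.

XS 19.27 inches; L 21.82 inches; 3XL 22.91 inches.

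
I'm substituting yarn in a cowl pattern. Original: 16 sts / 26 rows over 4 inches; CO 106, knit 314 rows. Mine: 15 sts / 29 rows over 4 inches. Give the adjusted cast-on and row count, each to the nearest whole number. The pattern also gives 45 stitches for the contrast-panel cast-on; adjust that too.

Stitches: 106 × 15/16 = 99.38 → 99.
Rows: 314 × 29/26 = 350.23 → 350.
contrast-panel cast-on: 45 × 15/16 = 42.19 → 42.

Cast on 99 stitches; work 350 rows; contrast-panel cast-on 42 stitches.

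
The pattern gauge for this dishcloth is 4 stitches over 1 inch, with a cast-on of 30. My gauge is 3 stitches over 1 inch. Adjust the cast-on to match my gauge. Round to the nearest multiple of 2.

Cast on 22 stitches.

Scale factor = 3 / 4 = 0.750.
30 × 3 / 4 = 22.50 sts.
→ 22 sts.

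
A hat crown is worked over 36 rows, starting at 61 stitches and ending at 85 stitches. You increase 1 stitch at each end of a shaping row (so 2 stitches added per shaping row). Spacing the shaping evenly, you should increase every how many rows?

Increase every 3rd row.

Stitches to add: |85 − 61| = 24.
Shaping rows needed: 24 / 2 = 12.
36 rows / 12 = every 3 rows.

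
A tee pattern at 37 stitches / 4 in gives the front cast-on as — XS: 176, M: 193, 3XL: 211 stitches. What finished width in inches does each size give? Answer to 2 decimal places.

37/4 = 9.25 sts per in.
XS: 176 / 9.25 = 19.027 → 19.03 in.
M: 193 / 9.25 = 20.865 → 20.86 in.
3XL: 211 / 9.25 = 22.811 → 22.81 in.

XS 19.03 inches; M 20.86 inches; 3XL 22.81 inches.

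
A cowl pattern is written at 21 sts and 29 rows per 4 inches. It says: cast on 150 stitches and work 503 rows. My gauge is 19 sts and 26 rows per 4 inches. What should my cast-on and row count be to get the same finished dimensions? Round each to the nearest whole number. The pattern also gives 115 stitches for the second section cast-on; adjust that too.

Stitches: 150 × 19/21 = 135.71 → 136.
Rows: 503 × 26/29 = 450.97 → 451.
second section cast-on: 115 × 19/21 = 104.05 → 104.

Cast on 136 stitches; work 451 rows; second section cast-on 104 stitches.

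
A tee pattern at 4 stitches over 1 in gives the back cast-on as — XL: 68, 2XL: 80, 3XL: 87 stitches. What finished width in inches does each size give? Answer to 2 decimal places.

4/1 = 4 sts per in.
XL: 68 / 4 = 17.000 → 17.00 in.
2XL: 80 / 4 = 20.000 → 20.00 in.
3XL: 87 / 4 = 21.750 → 21.75 in.

XL 17.00 inches; 2XL 20.00 inches; 3XL 21.75 inches.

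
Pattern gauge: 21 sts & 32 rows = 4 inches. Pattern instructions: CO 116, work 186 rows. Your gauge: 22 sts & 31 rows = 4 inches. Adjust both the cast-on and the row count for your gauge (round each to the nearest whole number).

Stitches: 116 × 22/21 = 121.52 → 122.
Rows: 186 × 31/32 = 180.19 → 180.

Cast on 122 stitches; work 180 rows.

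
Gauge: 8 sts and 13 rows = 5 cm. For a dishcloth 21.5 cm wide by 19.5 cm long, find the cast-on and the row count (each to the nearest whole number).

Stitch gauge = 8/5 = 1.6 sts/cm; 21.5 × 1.6 = 34.40 → 34 sts.
Row gauge = 13/5 = 2.6 rows/cm; 19.5 × 2.6 = 50.70 → 51 rows.

Cast on 34 stitches and work 51 rows.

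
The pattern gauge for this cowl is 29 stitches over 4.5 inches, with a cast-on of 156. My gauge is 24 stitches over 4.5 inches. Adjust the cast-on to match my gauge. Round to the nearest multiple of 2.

Cast on 130 stitches.

Scale factor = 24 / 29 = 0.828.
156 × 24 / 29 = 129.10 sts.
→ 130 sts.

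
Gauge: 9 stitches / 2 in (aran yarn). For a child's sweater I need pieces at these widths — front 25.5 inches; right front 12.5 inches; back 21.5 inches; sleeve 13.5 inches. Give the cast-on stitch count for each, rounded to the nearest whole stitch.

front 115; right front 56; back 97; sleeve 61.

Rate = 9/2 = 4.5 sts per in.
front: 25.5 × 4.5 = 114.75 → 115.
right front: 12.5 × 4.5 = 56.25 → 56.
back: 21.5 × 4.5 = 96.75 → 97.
sleeve: 13.5 × 4.5 = 60.75 → 61.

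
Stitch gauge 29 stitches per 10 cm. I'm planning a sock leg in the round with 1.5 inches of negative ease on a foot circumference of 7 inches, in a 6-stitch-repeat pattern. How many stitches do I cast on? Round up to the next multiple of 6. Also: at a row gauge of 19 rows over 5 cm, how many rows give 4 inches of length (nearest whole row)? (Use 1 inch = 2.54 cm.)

Finished = 7 − 1.5 = 5.5 inches.
5.5 inches × 2.54 = 13.97 cm.
29/10 = 2.9 sts per cm; 13.97 × 2.9 = 40.51 sts.
Next multiple of 6 → 42.
4 inches = 10.16 cm; × 3.8 = 38.61 → 39 rows.

Cast on 42 stitches; work 39 rows.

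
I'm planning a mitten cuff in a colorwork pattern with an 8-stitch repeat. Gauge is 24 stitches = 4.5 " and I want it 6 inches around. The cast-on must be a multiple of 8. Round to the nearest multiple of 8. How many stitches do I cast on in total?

32 stitches.

24 / 4.5 = 5.333 sts per inch.
6 × 5.333 = 32.00 sts.
Nearest multiple of 8: 32.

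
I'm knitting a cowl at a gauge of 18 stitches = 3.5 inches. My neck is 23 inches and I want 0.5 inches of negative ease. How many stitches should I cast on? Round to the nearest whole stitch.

Finished = 23 − 0.5 = 22.5 in.
18 / 3.5 = 5.143 sts per inch.
22.50 × 5.143 = 115.71 sts.
→ 116 sts.

CO 116 sts.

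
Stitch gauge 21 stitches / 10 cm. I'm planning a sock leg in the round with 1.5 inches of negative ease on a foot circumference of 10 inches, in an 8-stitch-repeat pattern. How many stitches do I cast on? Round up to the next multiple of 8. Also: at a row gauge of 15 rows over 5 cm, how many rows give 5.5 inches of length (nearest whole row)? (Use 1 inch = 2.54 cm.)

Finished = 10 − 1.5 = 8.5 inches.
8.5 inches × 2.54 = 21.59 cm.
21/10 = 2.1 sts per cm; 21.59 × 2.1 = 45.34 sts.
Next multiple of 8 → 48.
5.5 inches = 13.97 cm; × 3 = 41.91 → 42 rows.

Cast on 48 stitches; work 42 rows.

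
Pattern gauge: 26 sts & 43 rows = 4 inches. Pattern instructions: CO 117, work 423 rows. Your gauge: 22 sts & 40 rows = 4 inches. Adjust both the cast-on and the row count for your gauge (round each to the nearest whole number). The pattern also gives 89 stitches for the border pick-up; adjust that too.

Stitches: 117 × 22/26 = 99.00 → 99.
Rows: 423 × 40/43 = 393.49 → 393.
border pick-up: 89 × 22/26 = 75.31 → 75.

Cast on 99 stitches; work 393 rows; border pick-up 75 stitches.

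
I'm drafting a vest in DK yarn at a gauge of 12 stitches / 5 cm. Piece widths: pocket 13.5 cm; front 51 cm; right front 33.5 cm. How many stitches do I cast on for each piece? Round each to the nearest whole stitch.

pocket 32; front 122; right front 80.

Rate = 12/5 = 2.4 sts per cm.
pocket: 13.5 × 2.4 = 32.40 → 32.
front: 51 × 2.4 = 122.40 → 122.
right front: 33.5 × 2.4 = 80.40 → 80.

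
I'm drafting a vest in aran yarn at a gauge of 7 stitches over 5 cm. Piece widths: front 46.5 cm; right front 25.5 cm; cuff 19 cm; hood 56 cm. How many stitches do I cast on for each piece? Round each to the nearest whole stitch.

Rate = 7/5 = 1.4 sts per cm.
front: 46.5 × 1.4 = 65.10 → 65.
right front: 25.5 × 1.4 = 35.70 → 36.
cuff: 19 × 1.4 = 26.60 → 27.
hood: 56 × 1.4 = 78.40 → 78.

front 65; right front 36; cuff 27; hood 78.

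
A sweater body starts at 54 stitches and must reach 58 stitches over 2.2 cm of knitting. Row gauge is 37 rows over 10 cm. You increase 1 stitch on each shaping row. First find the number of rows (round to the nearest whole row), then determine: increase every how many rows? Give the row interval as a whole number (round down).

Increase every 2nd row.

Rows = 2.2 × 3.7 = 8.1 → 8 rows.
Stitches to add: 4 → 4 shaping rows (at 1 st each).
8 / 4 = 2.00 → every 2 rows.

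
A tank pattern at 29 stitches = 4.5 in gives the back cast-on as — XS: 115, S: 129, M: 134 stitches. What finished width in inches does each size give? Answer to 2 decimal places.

XS 17.84 inches; S 20.02 inches; M 20.79 inches.

29/4.5 = 6.444 sts per in.
XS: 115 / 6.444 = 17.845 → 17.84 in.
S: 129 / 6.444 = 20.017 → 20.02 in.
M: 134 / 6.444 = 20.793 → 20.79 in.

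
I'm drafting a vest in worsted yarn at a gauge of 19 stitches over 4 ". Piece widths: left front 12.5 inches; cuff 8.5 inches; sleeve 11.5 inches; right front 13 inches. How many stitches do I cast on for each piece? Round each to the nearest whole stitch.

Rate = 19/4 = 4.75 sts per in.
left front: 12.5 × 4.75 = 59.38 → 59.
cuff: 8.5 × 4.75 = 40.38 → 40.
sleeve: 11.5 × 4.75 = 54.62 → 55.
right front: 13 × 4.75 = 61.75 → 62.

left front 59; cuff 40; sleeve 55; right front 62.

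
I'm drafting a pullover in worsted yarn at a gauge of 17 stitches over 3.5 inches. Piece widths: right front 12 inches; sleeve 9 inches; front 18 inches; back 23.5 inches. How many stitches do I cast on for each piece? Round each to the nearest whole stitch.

Rate = 17/3.5 = 4.857 sts per in.
right front: 12 × 4.857 = 58.29 → 58.
sleeve: 9 × 4.857 = 43.71 → 44.
front: 18 × 4.857 = 87.43 → 87.
back: 23.5 × 4.857 = 114.14 → 114.

right front 58; sleeve 44; front 87; back 114.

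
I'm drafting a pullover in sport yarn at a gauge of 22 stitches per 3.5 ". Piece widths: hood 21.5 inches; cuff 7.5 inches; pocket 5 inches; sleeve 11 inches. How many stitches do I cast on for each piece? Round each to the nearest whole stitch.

hood 135; cuff 47; pocket 31; sleeve 69.

Rate = 22/3.5 = 6.286 sts per in.
hood: 21.5 × 6.286 = 135.14 → 135.
cuff: 7.5 × 6.286 = 47.14 → 47.
pocket: 5 × 6.286 = 31.43 → 31.
sleeve: 11 × 6.286 = 69.14 → 69.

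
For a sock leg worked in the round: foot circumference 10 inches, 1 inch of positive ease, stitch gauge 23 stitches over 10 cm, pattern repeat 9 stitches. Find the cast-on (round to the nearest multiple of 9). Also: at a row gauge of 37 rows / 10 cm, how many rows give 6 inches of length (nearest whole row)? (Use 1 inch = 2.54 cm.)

Cast on 63 stitches; work 56 rows.

Finished = 10 + 1 = 11 inches.
11 inches × 2.54 = 27.94 cm.
23/10 = 2.3 sts per cm; 27.94 × 2.3 = 64.26 sts.
Nearest multiple of 9 → 63.
6 inches = 15.24 cm; × 3.7 = 56.39 → 56 rows.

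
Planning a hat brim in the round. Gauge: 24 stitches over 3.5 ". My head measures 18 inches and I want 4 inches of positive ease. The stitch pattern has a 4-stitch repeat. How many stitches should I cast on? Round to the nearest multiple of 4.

Finished = 18 + 4 = 22 inches.
24 / 3.5 = 6.857 sts/in.
22 × 6.857 = 150.86 sts.
Nearest multiple of 4: 152.

Cast on 152 stitches.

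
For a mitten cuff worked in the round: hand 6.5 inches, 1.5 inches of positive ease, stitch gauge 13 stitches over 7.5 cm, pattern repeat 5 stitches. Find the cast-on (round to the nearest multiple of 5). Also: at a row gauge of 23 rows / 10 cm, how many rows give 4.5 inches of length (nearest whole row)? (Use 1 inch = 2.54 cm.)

Cast on 35 stitches; work 26 rows.

Finished = 6.5 + 1.5 = 8 inches.
8 inches × 2.54 = 20.32 cm.
13/7.5 = 1.733 sts per cm; 20.32 × 1.733 = 35.22 sts.
Nearest multiple of 5 → 35.
4.5 inches = 11.43 cm; × 2.3 = 26.29 → 26 rows.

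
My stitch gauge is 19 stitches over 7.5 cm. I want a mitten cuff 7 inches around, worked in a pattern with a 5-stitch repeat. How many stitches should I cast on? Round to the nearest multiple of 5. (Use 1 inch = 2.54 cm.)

CO 45 sts.

7 in = 7 × 2.54 = 17.78 cm.
19 / 7.5 = 2.533 sts/cm.
17.78 × 2.533 = 45.04 sts.
→ 45.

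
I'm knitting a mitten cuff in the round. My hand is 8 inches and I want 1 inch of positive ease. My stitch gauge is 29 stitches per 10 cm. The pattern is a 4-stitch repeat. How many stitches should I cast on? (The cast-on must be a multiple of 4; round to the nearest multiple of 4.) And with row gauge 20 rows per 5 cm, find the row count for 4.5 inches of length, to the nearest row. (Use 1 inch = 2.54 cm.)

Cast on 68 stitches; work 46 rows.

Finished = 8 + 1 = 9 inches.
9 inches × 2.54 = 22.86 cm.
29/10 = 2.9 sts per cm; 22.86 × 2.9 = 66.29 sts.
Nearest multiple of 4 → 68.
4.5 inches = 11.43 cm; × 4 = 45.72 → 46 rows.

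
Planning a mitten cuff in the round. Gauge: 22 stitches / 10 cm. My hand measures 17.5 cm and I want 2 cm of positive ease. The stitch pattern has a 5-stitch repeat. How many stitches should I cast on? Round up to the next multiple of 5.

Finished = 17.5 + 2 = 19.5 cm.
22 / 10 = 2.2 sts/cm.
19.5 × 2.2 = 42.90 sts.
Next multiple of 5: 45.

CO 45 sts.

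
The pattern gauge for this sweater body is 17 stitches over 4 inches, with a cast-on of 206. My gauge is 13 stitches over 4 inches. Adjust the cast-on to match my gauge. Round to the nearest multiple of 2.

Scale factor = 13 / 17 = 0.765.
206 × 13 / 17 = 157.53 sts.
→ 158 sts.

158 stitches.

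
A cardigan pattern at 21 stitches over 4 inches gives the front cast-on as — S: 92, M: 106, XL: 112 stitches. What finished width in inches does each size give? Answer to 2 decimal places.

S 17.52 inches; M 20.19 inches; XL 21.33 inches.

21/4 = 5.25 sts per in.
S: 92 / 5.25 = 17.524 → 17.52 in.
M: 106 / 5.25 = 20.190 → 20.19 in.
XL: 112 / 5.25 = 21.333 → 21.33 in.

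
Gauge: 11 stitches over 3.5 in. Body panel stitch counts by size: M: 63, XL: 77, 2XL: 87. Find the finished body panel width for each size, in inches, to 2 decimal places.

11/3.5 = 3.143 sts per in.
M: 63 / 3.143 = 20.045 → 20.05 in.
XL: 77 / 3.143 = 24.500 → 24.50 in.
2XL: 87 / 3.143 = 27.682 → 27.68 in.

M 20.05 inches; XL 24.50 inches; 2XL 27.68 inches.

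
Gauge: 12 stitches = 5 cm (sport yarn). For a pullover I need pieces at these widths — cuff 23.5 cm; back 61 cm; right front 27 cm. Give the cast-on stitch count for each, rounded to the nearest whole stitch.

cuff 56; back 146; right front 65.

Rate = 12/5 = 2.4 sts per cm.
cuff: 23.5 × 2.4 = 56.40 → 56.
back: 61 × 2.4 = 146.40 → 146.
right front: 27 × 2.4 = 64.80 → 65.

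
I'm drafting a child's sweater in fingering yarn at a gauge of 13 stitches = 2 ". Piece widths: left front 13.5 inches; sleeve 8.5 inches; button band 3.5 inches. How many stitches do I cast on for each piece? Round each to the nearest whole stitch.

Rate = 13/2 = 6.5 sts per in.
left front: 13.5 × 6.5 = 87.75 → 88.
sleeve: 8.5 × 6.5 = 55.25 → 55.
button band: 3.5 × 6.5 = 22.75 → 23.

left front 88; sleeve 55; button band 23.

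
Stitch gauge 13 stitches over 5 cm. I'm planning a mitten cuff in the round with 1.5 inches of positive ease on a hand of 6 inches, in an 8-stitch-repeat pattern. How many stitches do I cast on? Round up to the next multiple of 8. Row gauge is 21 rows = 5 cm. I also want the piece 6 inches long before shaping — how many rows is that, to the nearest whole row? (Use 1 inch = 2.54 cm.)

Finished = 6 + 1.5 = 7.5 inches.
7.5 inches × 2.54 = 19.05 cm.
13/5 = 2.6 sts per cm; 19.05 × 2.6 = 49.53 sts.
Next multiple of 8 → 56.
6 inches = 15.24 cm; × 4.2 = 64.01 → 64 rows.

Cast on 56 stitches; work 64 rows.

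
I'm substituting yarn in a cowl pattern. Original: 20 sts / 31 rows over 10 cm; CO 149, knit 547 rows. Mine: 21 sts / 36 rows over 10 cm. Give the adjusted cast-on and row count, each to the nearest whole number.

Cast on 156 stitches; work 635 rows.

Stitches: 149 × 21/20 = 156.45 → 156.
Rows: 547 × 36/31 = 635.23 → 635.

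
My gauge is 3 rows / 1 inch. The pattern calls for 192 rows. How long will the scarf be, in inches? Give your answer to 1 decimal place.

3 rows / 1 inch = 3 rows per inch.
192 / 3 = 64.00 inches.

64.0 inches.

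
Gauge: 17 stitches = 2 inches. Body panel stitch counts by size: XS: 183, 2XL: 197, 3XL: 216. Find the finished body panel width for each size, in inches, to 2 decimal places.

17/2 = 8.5 sts per in.
XS: 183 / 8.5 = 21.529 → 21.53 in.
2XL: 197 / 8.5 = 23.176 → 23.18 in.
3XL: 216 / 8.5 = 25.412 → 25.41 in.

XS 21.53 inches; 2XL 23.18 inches; 3XL 25.41 inches.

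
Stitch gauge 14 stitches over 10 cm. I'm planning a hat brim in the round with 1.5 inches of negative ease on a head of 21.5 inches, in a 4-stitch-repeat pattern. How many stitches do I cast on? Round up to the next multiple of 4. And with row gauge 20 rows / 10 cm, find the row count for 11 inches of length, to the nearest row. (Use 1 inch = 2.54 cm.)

Finished = 21.5 − 1.5 = 20 inches.
20 inches × 2.54 = 50.80 cm.
14/10 = 1.4 sts per cm; 50.80 × 1.4 = 71.12 sts.
Next multiple of 4 → 72.
11 inches = 27.94 cm; × 2 = 55.88 → 56 rows.

Cast on 72 stitches; work 56 rows.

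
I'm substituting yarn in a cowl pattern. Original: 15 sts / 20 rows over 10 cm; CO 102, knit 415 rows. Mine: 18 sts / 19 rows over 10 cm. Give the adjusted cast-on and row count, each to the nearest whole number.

Stitches: 102 × 18/15 = 122.40 → 122.
Rows: 415 × 19/20 = 394.25 → 394.

Cast on 122 stitches; work 394 rows.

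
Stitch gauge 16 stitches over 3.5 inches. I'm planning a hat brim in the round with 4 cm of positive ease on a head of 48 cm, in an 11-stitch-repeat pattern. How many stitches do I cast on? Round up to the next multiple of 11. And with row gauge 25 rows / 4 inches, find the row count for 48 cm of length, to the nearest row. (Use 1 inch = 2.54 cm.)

Cast on 99 stitches; work 118 rows.

Finished = 48 + 4 = 52 cm.
52 cm × 1/2.54 = 20.47 inches.
16/3.5 = 4.571 sts per in; 20.47 × 4.571 = 93.59 sts.
Next multiple of 11 → 99.
48 cm = 18.90 inches; × 6.25 = 118.11 → 118 rows.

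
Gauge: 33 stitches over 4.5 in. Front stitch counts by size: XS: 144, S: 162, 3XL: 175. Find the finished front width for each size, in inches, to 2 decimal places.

33/4.5 = 7.333 sts per in.
XS: 144 / 7.333 = 19.636 → 19.64 in.
S: 162 / 7.333 = 22.091 → 22.09 in.
3XL: 175 / 7.333 = 23.864 → 23.86 in.

XS 19.64 inches; S 22.09 inches; 3XL 23.86 inches.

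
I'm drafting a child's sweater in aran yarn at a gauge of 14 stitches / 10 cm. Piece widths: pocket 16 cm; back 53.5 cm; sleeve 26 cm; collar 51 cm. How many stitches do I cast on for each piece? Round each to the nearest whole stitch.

pocket 22; back 75; sleeve 36; collar 71.

Rate = 14/10 = 1.4 sts per cm.
pocket: 16 × 1.4 = 22.40 → 22.
back: 53.5 × 1.4 = 74.90 → 75.
sleeve: 26 × 1.4 = 36.40 → 36.
collar: 51 × 1.4 = 71.40 → 71.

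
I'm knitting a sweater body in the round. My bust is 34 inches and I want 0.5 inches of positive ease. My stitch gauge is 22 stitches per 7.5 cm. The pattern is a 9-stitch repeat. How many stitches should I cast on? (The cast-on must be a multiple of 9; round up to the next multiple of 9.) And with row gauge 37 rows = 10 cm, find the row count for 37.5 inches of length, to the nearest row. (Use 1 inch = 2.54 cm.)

Cast on 261 stitches; work 352 rows.

Finished = 34 + 0.5 = 34.5 inches.
34.5 inches × 2.54 = 87.63 cm.
22/7.5 = 2.933 sts per cm; 87.63 × 2.933 = 257.05 sts.
Next multiple of 9 → 261.
37.5 inches = 95.25 cm; × 3.7 = 352.43 → 352 rows.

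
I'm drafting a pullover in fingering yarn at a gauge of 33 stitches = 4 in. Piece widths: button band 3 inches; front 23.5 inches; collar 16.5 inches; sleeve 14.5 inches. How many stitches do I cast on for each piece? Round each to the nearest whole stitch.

button band 25; front 194; collar 136; sleeve 120.

Rate = 33/4 = 8.25 sts per in.
button band: 3 × 8.25 = 24.75 → 25.
front: 23.5 × 8.25 = 193.88 → 194.
collar: 16.5 × 8.25 = 136.12 → 136.
sleeve: 14.5 × 8.25 = 119.62 → 120.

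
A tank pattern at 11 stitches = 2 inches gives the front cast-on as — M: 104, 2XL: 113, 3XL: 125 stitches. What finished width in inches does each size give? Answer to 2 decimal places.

M 18.91 inches; 2XL 20.55 inches; 3XL 22.73 inches.

11/2 = 5.5 sts per in.
M: 104 / 5.5 = 18.909 → 18.91 in.
2XL: 113 / 5.5 = 20.545 → 20.55 in.
3XL: 125 / 5.5 = 22.727 → 22.73 in.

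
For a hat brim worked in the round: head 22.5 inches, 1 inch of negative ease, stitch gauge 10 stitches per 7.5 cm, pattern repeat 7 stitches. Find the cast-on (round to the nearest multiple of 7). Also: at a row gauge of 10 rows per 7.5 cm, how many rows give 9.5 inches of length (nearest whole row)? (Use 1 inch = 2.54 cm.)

Finished = 22.5 − 1 = 21.5 inches.
21.5 inches × 2.54 = 54.61 cm.
10/7.5 = 1.333 sts per cm; 54.61 × 1.333 = 72.81 sts.
Nearest multiple of 7 → 70.
9.5 inches = 24.13 cm; × 1.333 = 32.17 → 32 rows.

Cast on 70 stitches; work 32 rows.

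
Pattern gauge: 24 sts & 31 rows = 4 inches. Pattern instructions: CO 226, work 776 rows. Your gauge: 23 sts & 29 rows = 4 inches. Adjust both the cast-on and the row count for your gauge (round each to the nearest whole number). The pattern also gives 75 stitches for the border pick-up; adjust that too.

Cast on 217 stitches; work 726 rows; border pick-up 72 stitches.

Stitches: 226 × 23/24 = 216.58 → 217.
Rows: 776 × 29/31 = 725.94 → 726.
border pick-up: 75 × 23/24 = 71.88 → 72.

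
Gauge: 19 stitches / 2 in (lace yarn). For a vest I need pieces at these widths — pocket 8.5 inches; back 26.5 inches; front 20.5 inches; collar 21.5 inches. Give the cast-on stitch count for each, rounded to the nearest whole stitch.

pocket 81; back 252; front 195; collar 204.

Rate = 19/2 = 9.5 sts per in.
pocket: 8.5 × 9.5 = 80.75 → 81.
back: 26.5 × 9.5 = 251.75 → 252.
front: 20.5 × 9.5 = 194.75 → 195.
collar: 21.5 × 9.5 = 204.25 → 204.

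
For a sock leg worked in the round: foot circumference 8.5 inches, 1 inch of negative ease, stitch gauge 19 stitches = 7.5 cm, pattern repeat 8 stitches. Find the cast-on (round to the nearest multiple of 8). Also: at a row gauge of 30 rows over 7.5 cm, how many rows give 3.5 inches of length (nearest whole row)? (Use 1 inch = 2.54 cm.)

Cast on 48 stitches; work 36 rows.

Finished = 8.5 − 1 = 7.5 inches.
7.5 inches × 2.54 = 19.05 cm.
19/7.5 = 2.533 sts per cm; 19.05 × 2.533 = 48.26 sts.
Nearest multiple of 8 → 48.
3.5 inches = 8.89 cm; × 4 = 35.56 → 36 rows.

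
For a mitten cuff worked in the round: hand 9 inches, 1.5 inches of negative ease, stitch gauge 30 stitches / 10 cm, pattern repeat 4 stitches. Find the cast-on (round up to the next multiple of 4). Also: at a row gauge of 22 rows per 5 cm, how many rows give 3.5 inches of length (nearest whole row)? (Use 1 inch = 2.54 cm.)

Cast on 60 stitches; work 39 rows.

Finished = 9 − 1.5 = 7.5 inches.
7.5 inches × 2.54 = 19.05 cm.
30/10 = 3 sts per cm; 19.05 × 3 = 57.15 sts.
Next multiple of 4 → 60.
3.5 inches = 8.89 cm; × 4.4 = 39.12 → 39 rows.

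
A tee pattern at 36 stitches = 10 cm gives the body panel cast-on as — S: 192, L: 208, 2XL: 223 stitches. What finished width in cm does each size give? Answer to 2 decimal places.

36/10 = 3.6 sts per cm.
S: 192 / 3.6 = 53.333 → 53.33 cm.
L: 208 / 3.6 = 57.778 → 57.78 cm.
2XL: 223 / 3.6 = 61.944 → 61.94 cm.

S 53.33 cm; L 57.78 cm; 2XL 61.94 cm.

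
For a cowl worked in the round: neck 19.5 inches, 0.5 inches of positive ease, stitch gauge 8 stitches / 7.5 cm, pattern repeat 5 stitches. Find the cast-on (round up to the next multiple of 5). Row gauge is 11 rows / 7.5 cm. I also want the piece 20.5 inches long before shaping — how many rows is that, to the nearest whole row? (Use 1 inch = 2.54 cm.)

Finished = 19.5 + 0.5 = 20 inches.
20 inches × 2.54 = 50.80 cm.
8/7.5 = 1.067 sts per cm; 50.80 × 1.067 = 54.19 sts.
Next multiple of 5 → 55.
20.5 inches = 52.07 cm; × 1.467 = 76.37 → 76 rows.

Cast on 55 stitches; work 76 rows.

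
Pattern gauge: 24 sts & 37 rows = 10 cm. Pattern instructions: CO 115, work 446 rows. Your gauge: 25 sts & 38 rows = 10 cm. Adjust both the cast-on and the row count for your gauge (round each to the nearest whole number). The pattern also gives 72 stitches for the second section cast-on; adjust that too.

Stitches: 115 × 25/24 = 119.79 → 120.
Rows: 446 × 38/37 = 458.05 → 458.
second section cast-on: 72 × 25/24 = 75.00 → 75.

Cast on 120 stitches; work 458 rows; second section cast-on 75 stitches.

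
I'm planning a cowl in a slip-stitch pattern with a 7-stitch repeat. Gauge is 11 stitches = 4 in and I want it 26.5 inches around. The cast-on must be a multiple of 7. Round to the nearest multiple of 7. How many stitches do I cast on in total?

CO 70 sts.

11 / 4 = 2.75 sts per inch.
26.5 × 2.75 = 72.88 sts.
Nearest multiple of 7: 70.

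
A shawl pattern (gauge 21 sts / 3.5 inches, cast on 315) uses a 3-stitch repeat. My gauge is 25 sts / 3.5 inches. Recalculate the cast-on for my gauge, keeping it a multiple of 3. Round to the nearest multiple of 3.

Cast on 375 stitches.

315 × 25 / 21 = 375.00.
Nearest multiple of 3: 375.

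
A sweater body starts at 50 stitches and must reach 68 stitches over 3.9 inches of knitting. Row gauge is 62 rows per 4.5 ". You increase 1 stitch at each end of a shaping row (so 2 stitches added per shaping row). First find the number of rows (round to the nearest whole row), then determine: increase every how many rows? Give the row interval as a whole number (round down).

Increase every 6th row.

Rows = 3.9 × 13.778 = 53.7 → 54 rows.
Stitches to add: 18 → 9 shaping rows (at 2 st each).
54 / 9 = 6.00 → every 6 rows.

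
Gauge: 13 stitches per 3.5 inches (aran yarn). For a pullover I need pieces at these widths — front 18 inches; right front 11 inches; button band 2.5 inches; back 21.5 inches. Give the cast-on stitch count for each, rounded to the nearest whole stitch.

Rate = 13/3.5 = 3.714 sts per in.
front: 18 × 3.714 = 66.86 → 67.
right front: 11 × 3.714 = 40.86 → 41.
button band: 2.5 × 3.714 = 9.29 → 9.
back: 21.5 × 3.714 = 79.86 → 80.

front 67; right front 41; button band 9; back 80.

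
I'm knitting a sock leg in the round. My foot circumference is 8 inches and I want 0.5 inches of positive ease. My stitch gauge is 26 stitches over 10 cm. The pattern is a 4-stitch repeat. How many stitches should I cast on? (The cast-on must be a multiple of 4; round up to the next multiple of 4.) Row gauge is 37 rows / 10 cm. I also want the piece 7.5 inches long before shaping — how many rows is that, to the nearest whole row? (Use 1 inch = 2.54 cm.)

Finished = 8 + 0.5 = 8.5 inches.
8.5 inches × 2.54 = 21.59 cm.
26/10 = 2.6 sts per cm; 21.59 × 2.6 = 56.13 sts.
Next multiple of 4 → 60.
7.5 inches = 19.05 cm; × 3.7 = 70.48 → 70 rows.

Cast on 60 stitches; work 70 rows.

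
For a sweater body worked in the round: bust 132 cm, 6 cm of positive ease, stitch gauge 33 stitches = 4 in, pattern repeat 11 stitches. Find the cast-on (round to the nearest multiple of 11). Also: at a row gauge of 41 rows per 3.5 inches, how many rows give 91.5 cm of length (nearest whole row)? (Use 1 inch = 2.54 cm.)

Finished = 132 + 6 = 138 cm.
138 cm × 1/2.54 = 54.33 inches.
33/4 = 8.25 sts per in; 54.33 × 8.25 = 448.23 sts.
Nearest multiple of 11 → 451.
91.5 cm = 36.02 inches; × 11.714 = 421.99 → 422 rows.

Cast on 451 stitches; work 422 rows.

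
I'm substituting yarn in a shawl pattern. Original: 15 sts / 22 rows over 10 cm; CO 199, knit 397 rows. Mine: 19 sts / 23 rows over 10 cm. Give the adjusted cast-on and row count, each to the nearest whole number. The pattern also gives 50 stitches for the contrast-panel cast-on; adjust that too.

Cast on 252 stitches; work 415 rows; contrast-panel cast-on 63 stitches.

Stitches: 199 × 19/15 = 252.07 → 252.
Rows: 397 × 23/22 = 415.05 → 415.
contrast-panel cast-on: 50 × 19/15 = 63.33 → 63.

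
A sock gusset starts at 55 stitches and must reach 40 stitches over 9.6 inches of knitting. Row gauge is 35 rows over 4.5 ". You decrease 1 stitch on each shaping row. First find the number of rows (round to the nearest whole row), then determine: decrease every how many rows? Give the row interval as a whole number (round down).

Decrease every 5th row.

Rows = 9.6 × 7.778 = 74.7 → 75 rows.
Stitches to remove: 15 → 15 shaping rows (at 1 st each).
75 / 15 = 5.00 → every 5 rows.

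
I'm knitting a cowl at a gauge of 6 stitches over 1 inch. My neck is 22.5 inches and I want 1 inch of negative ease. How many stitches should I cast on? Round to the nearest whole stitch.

Cast on 129 stitches.

Finished = 22.5 − 1 = 21.5 in.
6 / 1 = 6 sts per inch.
21.50 × 6 = 129.00 sts.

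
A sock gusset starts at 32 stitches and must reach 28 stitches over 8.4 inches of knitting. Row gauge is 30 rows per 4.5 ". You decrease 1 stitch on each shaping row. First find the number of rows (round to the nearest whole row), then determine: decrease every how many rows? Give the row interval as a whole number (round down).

Decrease every 14th row.

Rows = 8.4 × 6.667 = 56.0 → 56 rows.
Stitches to remove: 4 → 4 shaping rows (at 1 st each).
56 / 4 = 14.00 → every 14 rows.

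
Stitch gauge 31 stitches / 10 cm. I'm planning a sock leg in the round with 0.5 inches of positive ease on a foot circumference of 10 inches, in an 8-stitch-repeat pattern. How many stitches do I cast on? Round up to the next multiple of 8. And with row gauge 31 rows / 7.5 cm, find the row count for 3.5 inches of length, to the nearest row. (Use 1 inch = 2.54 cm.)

Finished = 10 + 0.5 = 10.5 inches.
10.5 inches × 2.54 = 26.67 cm.
31/10 = 3.1 sts per cm; 26.67 × 3.1 = 82.68 sts.
Next multiple of 8 → 88.
3.5 inches = 8.89 cm; × 4.133 = 36.75 → 37 rows.

Cast on 88 stitches; work 37 rows.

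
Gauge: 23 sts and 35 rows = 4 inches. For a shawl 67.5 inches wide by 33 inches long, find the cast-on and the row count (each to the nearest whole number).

Stitch gauge = 23/4 = 5.75 sts/in; 67.5 × 5.75 = 388.12 → 388 sts.
Row gauge = 35/4 = 8.75 rows/in; 33 × 8.75 = 288.75 → 289 rows.

Cast on 388 stitches and work 289 rows.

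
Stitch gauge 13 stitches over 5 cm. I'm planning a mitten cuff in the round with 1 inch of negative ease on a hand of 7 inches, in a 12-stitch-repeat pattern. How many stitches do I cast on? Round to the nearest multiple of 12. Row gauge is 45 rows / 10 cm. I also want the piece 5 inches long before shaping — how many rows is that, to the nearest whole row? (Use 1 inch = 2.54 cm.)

Cast on 36 stitches; work 57 rows.

Finished = 7 − 1 = 6 inches.
6 inches × 2.54 = 15.24 cm.
13/5 = 2.6 sts per cm; 15.24 × 2.6 = 39.62 sts.
Nearest multiple of 12 → 36.
5 inches = 12.70 cm; × 4.5 = 57.15 → 57 rows.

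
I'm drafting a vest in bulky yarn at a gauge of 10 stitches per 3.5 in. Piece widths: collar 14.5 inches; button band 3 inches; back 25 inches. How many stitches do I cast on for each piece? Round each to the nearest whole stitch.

Rate = 10/3.5 = 2.857 sts per in.
collar: 14.5 × 2.857 = 41.43 → 41.
button band: 3 × 2.857 = 8.57 → 9.
back: 25 × 2.857 = 71.43 → 71.

collar 41; button band 9; back 71.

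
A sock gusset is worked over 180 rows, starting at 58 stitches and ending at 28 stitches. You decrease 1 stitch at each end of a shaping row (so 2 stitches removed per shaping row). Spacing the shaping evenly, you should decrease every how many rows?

Stitches to remove: |28 − 58| = 30.
Shaping rows needed: 30 / 2 = 15.
180 rows / 15 = every 12 rows.

Decrease every 12th row.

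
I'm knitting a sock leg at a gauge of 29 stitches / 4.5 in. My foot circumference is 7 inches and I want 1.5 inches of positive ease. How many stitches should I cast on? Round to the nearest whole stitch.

Finished = 7 + 1.5 = 8.5 in.
29 / 4.5 = 6.444 sts per inch.
8.50 × 6.444 = 54.78 sts.
→ 55 sts.

CO 55 sts.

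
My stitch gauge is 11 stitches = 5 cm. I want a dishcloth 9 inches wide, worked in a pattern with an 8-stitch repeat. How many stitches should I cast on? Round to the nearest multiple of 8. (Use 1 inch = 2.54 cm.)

9 in = 9 × 2.54 = 22.86 cm.
11 / 5 = 2.2 sts/cm.
22.86 × 2.2 = 50.29 sts.
→ 48.

Cast on 48 stitches.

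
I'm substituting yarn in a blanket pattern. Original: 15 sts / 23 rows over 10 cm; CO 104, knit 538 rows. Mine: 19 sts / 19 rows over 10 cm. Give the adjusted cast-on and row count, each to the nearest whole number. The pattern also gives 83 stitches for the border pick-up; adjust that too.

Cast on 132 stitches; work 444 rows; border pick-up 105 stitches.

Stitches: 104 × 19/15 = 131.73 → 132.
Rows: 538 × 19/23 = 444.43 → 444.
border pick-up: 83 × 19/15 = 105.13 → 105.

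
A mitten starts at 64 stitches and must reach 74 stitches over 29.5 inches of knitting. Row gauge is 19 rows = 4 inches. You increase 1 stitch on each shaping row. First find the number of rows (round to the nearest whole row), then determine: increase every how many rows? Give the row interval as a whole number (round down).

Increase every 14th row.

Rows = 29.5 × 4.75 = 140.1 → 140 rows.
Stitches to add: 10 → 10 shaping rows (at 1 st each).
140 / 10 = 14.00 → every 14 rows.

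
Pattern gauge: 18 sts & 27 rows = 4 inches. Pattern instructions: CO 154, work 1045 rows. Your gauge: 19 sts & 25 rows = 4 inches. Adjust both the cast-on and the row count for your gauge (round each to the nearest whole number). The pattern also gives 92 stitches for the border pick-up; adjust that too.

Stitches: 154 × 19/18 = 162.56 → 163.
Rows: 1045 × 25/27 = 967.59 → 968.
border pick-up: 92 × 19/18 = 97.11 → 97.

Cast on 163 stitches; work 968 rows; border pick-up 97 stitches.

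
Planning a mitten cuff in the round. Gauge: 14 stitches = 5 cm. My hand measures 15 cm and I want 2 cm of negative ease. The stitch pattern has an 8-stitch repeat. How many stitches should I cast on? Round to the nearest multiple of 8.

Cast on 40 stitches.

Finished = 15 − 2 = 13 cm.
14 / 5 = 2.8 sts/cm.
13 × 2.8 = 36.40 sts.
Nearest multiple of 8: 40.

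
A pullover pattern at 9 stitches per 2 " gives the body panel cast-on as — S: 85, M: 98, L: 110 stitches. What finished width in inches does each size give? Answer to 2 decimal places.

S 18.89 inches; M 21.78 inches; L 24.44 inches.

9/2 = 4.5 sts per in.
S: 85 / 4.5 = 18.889 → 18.89 in.
M: 98 / 4.5 = 21.778 → 21.78 in.
L: 110 / 4.5 = 24.444 → 24.44 in.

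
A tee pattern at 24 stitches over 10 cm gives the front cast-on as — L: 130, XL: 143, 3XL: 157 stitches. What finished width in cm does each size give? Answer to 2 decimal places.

L 54.17 cm; XL 59.58 cm; 3XL 65.42 cm.

24/10 = 2.4 sts per cm.
L: 130 / 2.4 = 54.167 → 54.17 cm.
XL: 143 / 2.4 = 59.583 → 59.58 cm.
3XL: 157 / 2.4 = 65.417 → 65.42 cm.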